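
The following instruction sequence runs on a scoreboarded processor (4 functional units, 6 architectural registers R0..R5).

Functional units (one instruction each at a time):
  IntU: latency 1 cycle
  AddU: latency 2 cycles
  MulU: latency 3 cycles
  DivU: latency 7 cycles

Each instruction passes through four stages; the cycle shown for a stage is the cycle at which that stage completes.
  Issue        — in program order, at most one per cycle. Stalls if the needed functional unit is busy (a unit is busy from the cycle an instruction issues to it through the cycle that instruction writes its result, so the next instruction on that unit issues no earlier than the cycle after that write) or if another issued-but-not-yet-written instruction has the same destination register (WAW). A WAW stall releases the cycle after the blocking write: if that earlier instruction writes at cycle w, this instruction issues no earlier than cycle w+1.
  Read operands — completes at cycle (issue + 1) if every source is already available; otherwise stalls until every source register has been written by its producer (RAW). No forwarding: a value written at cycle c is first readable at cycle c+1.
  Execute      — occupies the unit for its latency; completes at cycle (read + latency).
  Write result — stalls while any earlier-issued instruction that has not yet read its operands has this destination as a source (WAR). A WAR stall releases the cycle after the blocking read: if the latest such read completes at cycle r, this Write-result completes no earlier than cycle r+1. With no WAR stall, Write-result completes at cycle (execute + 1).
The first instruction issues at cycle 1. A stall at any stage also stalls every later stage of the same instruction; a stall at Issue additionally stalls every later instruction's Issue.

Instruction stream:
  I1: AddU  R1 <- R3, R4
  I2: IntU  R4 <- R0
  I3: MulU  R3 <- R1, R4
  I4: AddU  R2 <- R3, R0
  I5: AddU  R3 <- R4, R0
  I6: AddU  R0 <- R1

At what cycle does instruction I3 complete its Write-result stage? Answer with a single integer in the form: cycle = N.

cycle = 10

I1 -> (1, 2, 4, 5)
I2 -> (2, 3, 4, 5)
I3 -> (3, 6, 9, 10)  // RAW R1: wait I1 write@5, RAW R4: wait I2 write@5
I4 -> (6, 11, 13, 14)  // struct: AddU busy until I1 writes@5, RAW R3: wait I3 write@10
I5 -> (15, 16, 18, 19)  // struct: AddU busy until I4 writes@14
I6 -> (20, 21, 23, 24)  // struct: AddU busy until I5 writes@19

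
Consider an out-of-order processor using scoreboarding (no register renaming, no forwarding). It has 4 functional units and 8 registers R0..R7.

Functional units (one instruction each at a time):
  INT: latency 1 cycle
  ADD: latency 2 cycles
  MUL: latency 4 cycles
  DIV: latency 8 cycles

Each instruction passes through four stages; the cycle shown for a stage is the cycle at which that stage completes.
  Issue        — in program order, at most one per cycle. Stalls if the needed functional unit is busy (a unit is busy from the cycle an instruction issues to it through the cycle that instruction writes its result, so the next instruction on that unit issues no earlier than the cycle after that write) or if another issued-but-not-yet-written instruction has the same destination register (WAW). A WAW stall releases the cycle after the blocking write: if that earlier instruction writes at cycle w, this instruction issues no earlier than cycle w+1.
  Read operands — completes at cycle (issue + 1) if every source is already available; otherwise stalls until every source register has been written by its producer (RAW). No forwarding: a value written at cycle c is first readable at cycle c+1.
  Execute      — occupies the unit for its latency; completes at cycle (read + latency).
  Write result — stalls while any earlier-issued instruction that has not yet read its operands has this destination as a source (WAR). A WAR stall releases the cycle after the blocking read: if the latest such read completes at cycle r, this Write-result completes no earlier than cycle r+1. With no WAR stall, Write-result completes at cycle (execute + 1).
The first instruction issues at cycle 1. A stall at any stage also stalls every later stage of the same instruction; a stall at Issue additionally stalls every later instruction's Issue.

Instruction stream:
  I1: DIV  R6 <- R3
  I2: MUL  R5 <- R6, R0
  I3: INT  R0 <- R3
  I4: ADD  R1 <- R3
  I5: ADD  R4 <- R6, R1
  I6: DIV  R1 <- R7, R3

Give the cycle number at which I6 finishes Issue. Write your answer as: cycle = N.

cycle = 12

cycle 1: I1→DIV
cycle 2: I1 RO · I2→MUL
cycle 3: I3→INT
cycle 4: I3 RO · I4→ADD
cycle 5: I3 EX · I4 RO
cycle 7: I4 EX
cycle 8: I4 WR R1
cycle 9: I5→ADD
cycle 10: I1 EX
cycle 11: I1 WR R6
cycle 12: I2 RO · I5 RO · I6→DIV
cycle 13: I3 WR R0 · I6 RO
cycle 14: I5 EX
cycle 15: I5 WR R4
cycle 16: I2 EX
cycle 17: I2 WR R5
cycle 21: I6 EX
cycle 22: I6 WR R1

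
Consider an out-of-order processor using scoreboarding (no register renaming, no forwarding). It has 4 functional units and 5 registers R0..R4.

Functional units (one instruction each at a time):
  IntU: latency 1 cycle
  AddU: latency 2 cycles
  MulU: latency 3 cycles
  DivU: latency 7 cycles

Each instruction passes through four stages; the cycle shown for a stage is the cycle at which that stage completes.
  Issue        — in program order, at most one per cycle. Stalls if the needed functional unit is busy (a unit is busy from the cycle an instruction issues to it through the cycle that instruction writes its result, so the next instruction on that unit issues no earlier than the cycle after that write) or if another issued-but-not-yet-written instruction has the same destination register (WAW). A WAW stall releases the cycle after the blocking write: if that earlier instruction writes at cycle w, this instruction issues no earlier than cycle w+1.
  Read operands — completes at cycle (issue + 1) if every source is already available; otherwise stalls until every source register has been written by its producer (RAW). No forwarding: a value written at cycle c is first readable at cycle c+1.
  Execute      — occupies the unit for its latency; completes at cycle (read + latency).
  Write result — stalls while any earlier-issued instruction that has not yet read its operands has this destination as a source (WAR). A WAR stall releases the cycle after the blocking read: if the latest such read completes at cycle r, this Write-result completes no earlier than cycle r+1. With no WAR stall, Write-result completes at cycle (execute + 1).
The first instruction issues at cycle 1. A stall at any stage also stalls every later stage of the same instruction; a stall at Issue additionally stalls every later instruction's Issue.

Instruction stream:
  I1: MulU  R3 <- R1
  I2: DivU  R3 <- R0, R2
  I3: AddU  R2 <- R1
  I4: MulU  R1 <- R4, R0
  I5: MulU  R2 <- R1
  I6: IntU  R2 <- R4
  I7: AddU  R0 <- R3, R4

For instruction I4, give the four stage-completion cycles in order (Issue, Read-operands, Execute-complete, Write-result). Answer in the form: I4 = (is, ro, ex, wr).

cycle 1: I1→MulU
cycle 2: I1 RO
cycle 5: I1 EX
cycle 6: I1 WR R3
cycle 7: I2→DivU
cycle 8: I2 RO | I3→AddU
cycle 9: I3 RO | I4→MulU
cycle 10: I4 RO
cycle 11: I3 EX
cycle 12: I3 WR R2
cycle 13: I4 EX
cycle 14: I4 WR R1
cycle 15: I2 EX | I5→MulU
cycle 16: I2 WR R3 | I5 RO
cycle 19: I5 EX
cycle 20: I5 WR R2
cycle 21: I6→IntU
cycle 22: I6 RO | I7→AddU
cycle 23: I6 EX | I7 RO
cycle 24: I6 WR R2
cycle 25: I7 EX
cycle 26: I7 WR R0

I4 = (9, 10, 13, 14)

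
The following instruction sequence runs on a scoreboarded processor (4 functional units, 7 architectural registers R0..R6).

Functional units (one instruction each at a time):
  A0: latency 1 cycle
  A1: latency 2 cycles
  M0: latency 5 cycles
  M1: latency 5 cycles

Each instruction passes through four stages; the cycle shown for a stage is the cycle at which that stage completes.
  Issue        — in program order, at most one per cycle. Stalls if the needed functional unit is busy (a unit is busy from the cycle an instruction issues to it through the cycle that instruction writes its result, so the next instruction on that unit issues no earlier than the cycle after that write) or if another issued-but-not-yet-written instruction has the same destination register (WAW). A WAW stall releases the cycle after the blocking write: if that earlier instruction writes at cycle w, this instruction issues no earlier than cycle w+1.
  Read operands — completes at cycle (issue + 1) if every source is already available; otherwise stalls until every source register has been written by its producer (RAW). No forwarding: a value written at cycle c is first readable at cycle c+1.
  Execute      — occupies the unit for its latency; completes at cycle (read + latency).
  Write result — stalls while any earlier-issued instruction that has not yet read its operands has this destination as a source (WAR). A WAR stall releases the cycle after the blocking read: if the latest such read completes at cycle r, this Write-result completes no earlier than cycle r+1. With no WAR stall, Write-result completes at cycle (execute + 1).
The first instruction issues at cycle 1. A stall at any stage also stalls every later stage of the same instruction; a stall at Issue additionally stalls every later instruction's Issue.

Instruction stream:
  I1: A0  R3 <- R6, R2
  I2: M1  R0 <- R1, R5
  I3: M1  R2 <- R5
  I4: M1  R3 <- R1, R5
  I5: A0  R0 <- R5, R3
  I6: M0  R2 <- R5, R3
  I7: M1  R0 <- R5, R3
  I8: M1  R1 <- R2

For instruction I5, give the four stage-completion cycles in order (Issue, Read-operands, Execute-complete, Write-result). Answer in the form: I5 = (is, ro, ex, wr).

I5 = (19, 26, 27, 28)

I1 -> (1, 2, 3, 4)
I2 -> (2, 3, 8, 9)
I3 -> (10, 11, 16, 17)  // struct: M1 busy until I2 writes@9
I4 -> (18, 19, 24, 25)  // struct: M1 busy until I3 writes@17
I5 -> (19, 26, 27, 28)  // RAW R3: wait I4 write@25
I6 -> (20, 26, 31, 32)  // RAW R3: wait I4 write@25
I7 -> (29, 30, 35, 36)  // WAW R0: wait I5 write@28
I8 -> (37, 38, 43, 44)  // struct: M1 busy until I7 writes@36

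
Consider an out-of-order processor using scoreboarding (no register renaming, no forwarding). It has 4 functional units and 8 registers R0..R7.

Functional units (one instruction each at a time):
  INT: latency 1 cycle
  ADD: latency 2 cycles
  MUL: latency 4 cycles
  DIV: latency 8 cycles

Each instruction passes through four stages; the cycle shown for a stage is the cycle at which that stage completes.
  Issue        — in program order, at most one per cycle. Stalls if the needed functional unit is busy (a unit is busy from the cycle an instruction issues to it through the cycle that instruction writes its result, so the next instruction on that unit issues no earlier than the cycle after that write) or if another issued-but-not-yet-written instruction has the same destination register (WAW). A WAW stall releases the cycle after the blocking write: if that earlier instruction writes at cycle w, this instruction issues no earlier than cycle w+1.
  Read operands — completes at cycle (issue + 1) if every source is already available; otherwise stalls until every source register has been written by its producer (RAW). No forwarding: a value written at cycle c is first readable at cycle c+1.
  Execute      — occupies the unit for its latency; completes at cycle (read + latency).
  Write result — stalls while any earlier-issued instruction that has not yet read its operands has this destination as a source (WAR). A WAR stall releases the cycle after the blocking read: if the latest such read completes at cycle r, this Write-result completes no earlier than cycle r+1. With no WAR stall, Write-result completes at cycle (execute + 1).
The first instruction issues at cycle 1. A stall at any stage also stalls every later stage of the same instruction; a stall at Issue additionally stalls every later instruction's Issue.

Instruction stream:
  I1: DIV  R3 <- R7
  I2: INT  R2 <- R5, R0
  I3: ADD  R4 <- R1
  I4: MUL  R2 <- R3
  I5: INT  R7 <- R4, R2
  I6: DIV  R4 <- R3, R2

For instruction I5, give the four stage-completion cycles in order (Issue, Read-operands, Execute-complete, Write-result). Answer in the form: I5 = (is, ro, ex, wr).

t=1  I1 dispatched to DIV
t=2  I1 operands ready · I2 dispatched to INT
t=3  I2 operands ready · I3 dispatched to ADD
t=4  I2 complete · I3 operands ready
t=5  R2←I2
t=6  I3 complete · I4 dispatched to MUL
t=7  R4←I3 · I5 dispatched to INT
t=10  I1 complete
t=11  R3←I1
t=12  I4 operands ready · I6 dispatched to DIV
t=16  I4 complete
t=17  R2←I4
t=18  I5 operands ready · I6 operands ready
t=19  I5 complete
t=20  R7←I5
t=26  I6 complete
t=27  R4←I6

I5 = (7, 18, 19, 20)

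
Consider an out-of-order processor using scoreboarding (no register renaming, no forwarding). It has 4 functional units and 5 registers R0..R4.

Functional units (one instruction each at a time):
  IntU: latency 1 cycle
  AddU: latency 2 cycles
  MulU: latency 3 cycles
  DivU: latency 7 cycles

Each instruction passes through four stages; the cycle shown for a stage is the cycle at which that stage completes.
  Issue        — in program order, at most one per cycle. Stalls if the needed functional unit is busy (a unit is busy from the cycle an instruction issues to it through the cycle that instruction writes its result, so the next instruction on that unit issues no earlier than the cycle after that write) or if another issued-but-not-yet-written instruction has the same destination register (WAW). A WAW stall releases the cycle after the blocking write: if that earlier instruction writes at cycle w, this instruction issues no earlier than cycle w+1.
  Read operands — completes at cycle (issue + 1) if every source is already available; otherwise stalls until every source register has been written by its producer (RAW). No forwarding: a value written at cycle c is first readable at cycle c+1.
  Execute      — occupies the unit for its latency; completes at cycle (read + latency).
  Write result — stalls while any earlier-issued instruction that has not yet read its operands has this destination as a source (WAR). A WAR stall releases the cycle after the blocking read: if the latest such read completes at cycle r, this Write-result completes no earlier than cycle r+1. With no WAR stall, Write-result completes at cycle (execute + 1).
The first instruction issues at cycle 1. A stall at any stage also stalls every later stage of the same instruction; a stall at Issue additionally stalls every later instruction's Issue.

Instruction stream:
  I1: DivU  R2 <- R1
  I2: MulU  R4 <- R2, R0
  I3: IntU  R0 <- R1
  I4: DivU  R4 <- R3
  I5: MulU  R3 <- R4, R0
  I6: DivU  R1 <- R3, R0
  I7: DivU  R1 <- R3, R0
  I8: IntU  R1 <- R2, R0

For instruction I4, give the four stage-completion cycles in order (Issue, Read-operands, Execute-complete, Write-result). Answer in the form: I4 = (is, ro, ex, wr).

I4 = (16, 17, 24, 25)

1) issue 1, read 2, done 9, write 10
2) issue 2, read 11, done 14, write 15  <RAW R2: wait I1 write@10>
3) issue 3, read 4, done 5, write 12  <WAR R0: wait I2 read@11>
4) issue 16, read 17, done 24, write 25  <WAW R4: wait I2 write@15>
5) issue 17, read 26, done 29, write 30  <RAW R4: wait I4 write@25>
6) issue 26, read 31, done 38, write 39  <struct: DivU busy until I4 writes@25 / RAW R3: wait I5 write@30>
7) issue 40, read 41, done 48, write 49  <struct: DivU busy until I6 writes@39>
8) issue 50, read 51, done 52, write 53  <WAW R1: wait I7 write@49>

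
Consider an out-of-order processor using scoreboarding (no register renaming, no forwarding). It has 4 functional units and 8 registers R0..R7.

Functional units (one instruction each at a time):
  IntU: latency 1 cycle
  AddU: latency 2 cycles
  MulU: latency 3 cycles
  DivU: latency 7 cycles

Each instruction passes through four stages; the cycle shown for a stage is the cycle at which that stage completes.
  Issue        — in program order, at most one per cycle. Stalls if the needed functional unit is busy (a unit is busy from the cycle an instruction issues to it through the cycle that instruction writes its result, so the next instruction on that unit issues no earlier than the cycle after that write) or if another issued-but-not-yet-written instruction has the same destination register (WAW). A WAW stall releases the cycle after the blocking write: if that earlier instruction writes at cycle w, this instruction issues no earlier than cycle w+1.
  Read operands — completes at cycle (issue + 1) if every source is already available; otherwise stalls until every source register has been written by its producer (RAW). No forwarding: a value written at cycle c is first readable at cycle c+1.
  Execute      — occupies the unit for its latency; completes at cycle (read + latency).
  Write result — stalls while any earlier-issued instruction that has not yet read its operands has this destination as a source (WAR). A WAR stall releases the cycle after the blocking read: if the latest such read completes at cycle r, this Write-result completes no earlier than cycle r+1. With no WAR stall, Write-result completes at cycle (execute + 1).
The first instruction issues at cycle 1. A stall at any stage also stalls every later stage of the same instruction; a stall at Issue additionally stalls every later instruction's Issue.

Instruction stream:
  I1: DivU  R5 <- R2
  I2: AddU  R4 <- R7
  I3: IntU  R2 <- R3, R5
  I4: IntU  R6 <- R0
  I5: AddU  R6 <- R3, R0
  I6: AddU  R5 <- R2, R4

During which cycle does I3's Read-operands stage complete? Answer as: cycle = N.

cycle = 11

  I1 | 1 | 2 | 9 | 10
  I2 | 2 | 3 | 5 | 6
  I3 | 3 | 11 | 12 | 13   RAW R5: wait I1 write@10
  I4 | 14 | 15 | 16 | 17   struct: IntU busy until I3 writes@13
  I5 | 18 | 19 | 21 | 22   WAW R6: wait I4 write@17
  I6 | 23 | 24 | 26 | 27   struct: AddU busy until I5 writes@22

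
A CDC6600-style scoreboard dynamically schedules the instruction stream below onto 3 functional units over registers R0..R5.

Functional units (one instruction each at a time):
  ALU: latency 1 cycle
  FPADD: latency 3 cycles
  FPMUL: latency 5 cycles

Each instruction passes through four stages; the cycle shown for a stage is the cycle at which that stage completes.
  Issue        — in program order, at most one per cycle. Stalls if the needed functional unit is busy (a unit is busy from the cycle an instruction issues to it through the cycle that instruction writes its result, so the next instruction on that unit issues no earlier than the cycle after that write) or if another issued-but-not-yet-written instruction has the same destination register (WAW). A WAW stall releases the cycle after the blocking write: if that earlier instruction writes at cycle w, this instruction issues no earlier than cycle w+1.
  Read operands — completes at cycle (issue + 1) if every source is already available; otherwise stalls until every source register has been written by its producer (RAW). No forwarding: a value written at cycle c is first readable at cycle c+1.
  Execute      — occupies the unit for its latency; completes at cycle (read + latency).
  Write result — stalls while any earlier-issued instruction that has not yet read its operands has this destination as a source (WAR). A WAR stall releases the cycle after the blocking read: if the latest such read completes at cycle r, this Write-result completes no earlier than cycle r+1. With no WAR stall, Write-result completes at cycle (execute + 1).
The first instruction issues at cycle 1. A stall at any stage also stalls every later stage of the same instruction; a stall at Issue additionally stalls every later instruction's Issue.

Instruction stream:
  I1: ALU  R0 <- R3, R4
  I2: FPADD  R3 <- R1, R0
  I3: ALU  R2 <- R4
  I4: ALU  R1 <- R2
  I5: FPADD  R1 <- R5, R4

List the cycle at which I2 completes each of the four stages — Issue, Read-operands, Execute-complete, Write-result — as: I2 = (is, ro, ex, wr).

I2 = (2, 5, 8, 9)

I1  is:1  ro:2  ex:3  wr:4
I2  is:2  ro:5  ex:8  wr:9  — RAW R0: wait I1 write@4
I3  is:5  ro:6  ex:7  wr:8  — struct: ALU busy until I1 writes@4
I4  is:9  ro:10  ex:11  wr:12  — struct: ALU busy until I3 writes@8
I5  is:13  ro:14  ex:17  wr:18  — WAW R1: wait I4 write@12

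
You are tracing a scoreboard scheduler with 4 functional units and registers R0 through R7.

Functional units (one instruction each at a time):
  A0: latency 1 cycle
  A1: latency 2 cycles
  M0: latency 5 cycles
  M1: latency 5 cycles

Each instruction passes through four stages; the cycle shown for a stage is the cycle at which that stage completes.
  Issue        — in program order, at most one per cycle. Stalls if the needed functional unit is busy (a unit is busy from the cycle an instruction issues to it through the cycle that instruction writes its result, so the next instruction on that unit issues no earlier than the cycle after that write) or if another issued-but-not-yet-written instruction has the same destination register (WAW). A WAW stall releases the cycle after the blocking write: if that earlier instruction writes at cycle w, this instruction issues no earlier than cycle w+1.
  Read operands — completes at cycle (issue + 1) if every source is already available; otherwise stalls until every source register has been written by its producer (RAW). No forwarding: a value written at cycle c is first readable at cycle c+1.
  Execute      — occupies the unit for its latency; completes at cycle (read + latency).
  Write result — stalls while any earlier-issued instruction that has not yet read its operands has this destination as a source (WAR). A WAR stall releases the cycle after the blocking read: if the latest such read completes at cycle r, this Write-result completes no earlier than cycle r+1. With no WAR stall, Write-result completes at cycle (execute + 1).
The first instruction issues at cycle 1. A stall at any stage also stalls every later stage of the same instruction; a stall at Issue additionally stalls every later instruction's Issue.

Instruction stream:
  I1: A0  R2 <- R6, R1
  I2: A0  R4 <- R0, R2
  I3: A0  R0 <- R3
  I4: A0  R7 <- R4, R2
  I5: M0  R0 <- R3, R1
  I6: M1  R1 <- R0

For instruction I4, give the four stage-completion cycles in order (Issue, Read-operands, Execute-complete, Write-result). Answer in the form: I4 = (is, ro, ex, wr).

I4 = (13, 14, 15, 16)

  I1 | 1 | 2 | 3 | 4
  I2 | 5 | 6 | 7 | 8   struct: A0 busy until I1 writes@4
  I3 | 9 | 10 | 11 | 12   struct: A0 busy until I2 writes@8
  I4 | 13 | 14 | 15 | 16   struct: A0 busy until I3 writes@12
  I5 | 14 | 15 | 20 | 21
  I6 | 15 | 22 | 27 | 28   RAW R0: wait I5 write@21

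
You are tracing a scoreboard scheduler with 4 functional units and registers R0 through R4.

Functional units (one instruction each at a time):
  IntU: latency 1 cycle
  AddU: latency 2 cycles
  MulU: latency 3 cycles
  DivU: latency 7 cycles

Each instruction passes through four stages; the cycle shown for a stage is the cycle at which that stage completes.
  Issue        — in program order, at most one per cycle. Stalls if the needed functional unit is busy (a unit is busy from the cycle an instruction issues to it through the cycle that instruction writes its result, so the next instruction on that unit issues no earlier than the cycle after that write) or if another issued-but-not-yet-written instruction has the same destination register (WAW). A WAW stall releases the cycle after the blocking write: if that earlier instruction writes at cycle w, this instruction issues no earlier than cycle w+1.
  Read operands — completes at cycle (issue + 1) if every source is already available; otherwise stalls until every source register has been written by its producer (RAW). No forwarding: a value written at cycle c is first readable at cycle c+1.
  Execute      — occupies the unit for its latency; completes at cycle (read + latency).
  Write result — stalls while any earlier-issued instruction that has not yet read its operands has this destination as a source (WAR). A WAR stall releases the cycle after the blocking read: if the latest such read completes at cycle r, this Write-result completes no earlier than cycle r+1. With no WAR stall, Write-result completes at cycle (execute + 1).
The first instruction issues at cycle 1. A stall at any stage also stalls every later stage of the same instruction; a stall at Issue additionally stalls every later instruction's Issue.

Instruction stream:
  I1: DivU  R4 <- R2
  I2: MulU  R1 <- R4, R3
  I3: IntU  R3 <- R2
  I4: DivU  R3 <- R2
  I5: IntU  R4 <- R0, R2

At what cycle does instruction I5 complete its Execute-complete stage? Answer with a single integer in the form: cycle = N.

t=1  I1 issues→DivU
t=2  I1 reads; I2 issues→MulU
t=3  I3 issues→IntU
t=4  I3 reads
t=5  I3 exec-done
t=9  I1 exec-done
t=10  I1 writes R4
t=11  I2 reads
t=12  I3 writes R3
t=13  I4 issues→DivU
t=14  I2 exec-done; I4 reads; I5 issues→IntU
t=15  I2 writes R1; I5 reads
t=16  I5 exec-done
t=17  I5 writes R4
t=21  I4 exec-done
t=22  I4 writes R3

cycle = 16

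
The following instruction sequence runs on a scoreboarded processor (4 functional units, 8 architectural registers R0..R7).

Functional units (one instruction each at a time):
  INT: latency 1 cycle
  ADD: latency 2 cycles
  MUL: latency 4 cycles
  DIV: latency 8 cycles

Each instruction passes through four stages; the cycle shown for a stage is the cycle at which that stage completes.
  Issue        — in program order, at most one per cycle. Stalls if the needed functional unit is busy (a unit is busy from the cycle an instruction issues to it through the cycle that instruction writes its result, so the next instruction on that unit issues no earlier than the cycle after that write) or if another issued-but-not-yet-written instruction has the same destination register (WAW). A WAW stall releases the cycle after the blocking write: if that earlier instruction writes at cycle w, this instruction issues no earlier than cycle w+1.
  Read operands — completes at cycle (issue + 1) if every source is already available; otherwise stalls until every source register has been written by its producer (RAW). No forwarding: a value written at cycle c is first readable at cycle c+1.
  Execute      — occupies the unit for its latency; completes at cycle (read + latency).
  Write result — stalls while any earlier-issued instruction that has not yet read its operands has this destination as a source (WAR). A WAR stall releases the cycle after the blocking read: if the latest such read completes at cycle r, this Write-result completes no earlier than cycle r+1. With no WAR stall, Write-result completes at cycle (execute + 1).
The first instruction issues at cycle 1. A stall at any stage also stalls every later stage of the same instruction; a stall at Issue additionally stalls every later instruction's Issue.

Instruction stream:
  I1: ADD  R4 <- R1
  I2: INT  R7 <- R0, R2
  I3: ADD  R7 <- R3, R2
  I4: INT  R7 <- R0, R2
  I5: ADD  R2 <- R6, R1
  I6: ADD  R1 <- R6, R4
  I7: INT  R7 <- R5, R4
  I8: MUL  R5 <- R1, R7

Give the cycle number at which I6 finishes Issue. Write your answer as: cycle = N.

cycle = 17

  I1 | 1 | 2 | 4 | 5
  I2 | 2 | 3 | 4 | 5
  I3 | 6 | 7 | 9 | 10   WAW R7: wait I2 write@5
  I4 | 11 | 12 | 13 | 14   WAW R7: wait I3 write@10
  I5 | 12 | 13 | 15 | 16
  I6 | 17 | 18 | 20 | 21   struct: ADD busy until I5 writes@16
  I7 | 18 | 19 | 20 | 21
  I8 | 19 | 22 | 26 | 27   RAW R1: wait I6 write@21 · RAW R7: wait I7 write@21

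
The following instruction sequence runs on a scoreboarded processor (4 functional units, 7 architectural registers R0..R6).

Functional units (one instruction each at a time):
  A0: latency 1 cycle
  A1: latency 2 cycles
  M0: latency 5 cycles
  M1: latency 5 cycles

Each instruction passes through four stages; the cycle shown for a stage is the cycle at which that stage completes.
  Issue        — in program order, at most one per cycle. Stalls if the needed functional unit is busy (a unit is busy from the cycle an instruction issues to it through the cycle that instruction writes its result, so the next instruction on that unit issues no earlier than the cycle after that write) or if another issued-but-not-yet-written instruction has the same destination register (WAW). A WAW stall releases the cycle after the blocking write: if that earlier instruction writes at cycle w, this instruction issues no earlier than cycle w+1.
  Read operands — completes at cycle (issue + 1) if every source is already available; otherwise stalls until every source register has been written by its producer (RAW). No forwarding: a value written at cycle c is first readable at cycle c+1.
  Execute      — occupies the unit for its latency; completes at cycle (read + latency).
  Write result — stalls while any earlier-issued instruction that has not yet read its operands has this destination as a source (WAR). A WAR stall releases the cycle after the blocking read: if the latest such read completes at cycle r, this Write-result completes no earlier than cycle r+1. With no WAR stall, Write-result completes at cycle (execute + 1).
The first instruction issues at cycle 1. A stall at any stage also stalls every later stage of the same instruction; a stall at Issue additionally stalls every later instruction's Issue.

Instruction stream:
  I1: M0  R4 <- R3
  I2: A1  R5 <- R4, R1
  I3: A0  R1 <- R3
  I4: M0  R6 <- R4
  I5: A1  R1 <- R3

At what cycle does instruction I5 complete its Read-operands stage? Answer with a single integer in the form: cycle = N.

cycle = 14

cycle 1: issue I1 (M0)
cycle 2: I1 read-ops · issue I2 (A1)
cycle 3: issue I3 (A0)
cycle 4: I3 read-ops
cycle 5: I3 finished on A0
cycle 7: I1 finished on M0
cycle 8: I1→R4
cycle 9: I2 read-ops · issue I4 (M0)
cycle 10: I3→R1 · I4 read-ops
cycle 11: I2 finished on A1
cycle 12: I2→R5
cycle 13: issue I5 (A1)
cycle 14: I5 read-ops
cycle 15: I4 finished on M0
cycle 16: I4→R6 · I5 finished on A1
cycle 17: I5→R1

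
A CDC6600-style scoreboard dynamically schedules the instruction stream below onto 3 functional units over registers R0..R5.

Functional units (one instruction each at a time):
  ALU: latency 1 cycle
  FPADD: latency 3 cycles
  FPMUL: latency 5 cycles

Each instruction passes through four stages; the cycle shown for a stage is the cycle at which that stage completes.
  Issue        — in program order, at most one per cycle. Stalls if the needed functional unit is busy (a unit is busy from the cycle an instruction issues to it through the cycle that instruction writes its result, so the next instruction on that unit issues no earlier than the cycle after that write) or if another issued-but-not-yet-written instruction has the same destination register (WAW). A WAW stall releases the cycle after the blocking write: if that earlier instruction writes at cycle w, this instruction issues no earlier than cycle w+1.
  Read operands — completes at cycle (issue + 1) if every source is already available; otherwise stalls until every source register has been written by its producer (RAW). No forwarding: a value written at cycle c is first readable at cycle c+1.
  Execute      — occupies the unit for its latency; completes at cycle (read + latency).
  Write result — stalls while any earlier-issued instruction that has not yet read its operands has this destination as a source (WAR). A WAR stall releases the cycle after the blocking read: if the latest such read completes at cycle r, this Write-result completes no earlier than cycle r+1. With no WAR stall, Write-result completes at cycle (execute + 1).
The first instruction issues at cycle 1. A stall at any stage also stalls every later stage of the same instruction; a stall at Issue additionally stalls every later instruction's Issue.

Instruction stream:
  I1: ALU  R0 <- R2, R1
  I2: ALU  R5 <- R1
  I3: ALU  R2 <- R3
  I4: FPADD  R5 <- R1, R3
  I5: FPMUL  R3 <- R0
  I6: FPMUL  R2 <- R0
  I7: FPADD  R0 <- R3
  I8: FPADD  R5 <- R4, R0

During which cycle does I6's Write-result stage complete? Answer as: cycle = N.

cycle = 26

cycle 1: issue I1 (ALU)
cycle 2: I1 read-ops
cycle 3: I1 finished on ALU
cycle 4: I1→R0
cycle 5: issue I2 (ALU)
cycle 6: I2 read-ops
cycle 7: I2 finished on ALU
cycle 8: I2→R5
cycle 9: issue I3 (ALU)
cycle 10: I3 read-ops | issue I4 (FPADD)
cycle 11: I3 finished on ALU | I4 read-ops | issue I5 (FPMUL)
cycle 12: I3→R2 | I5 read-ops
cycle 14: I4 finished on FPADD
cycle 15: I4→R5
cycle 17: I5 finished on FPMUL
cycle 18: I5→R3
cycle 19: issue I6 (FPMUL)
cycle 20: I6 read-ops | issue I7 (FPADD)
cycle 21: I7 read-ops
cycle 24: I7 finished on FPADD
cycle 25: I6 finished on FPMUL | I7→R0
cycle 26: I6→R2 | issue I8 (FPADD)
cycle 27: I8 read-ops
cycle 30: I8 finished on FPADD
cycle 31: I8→R5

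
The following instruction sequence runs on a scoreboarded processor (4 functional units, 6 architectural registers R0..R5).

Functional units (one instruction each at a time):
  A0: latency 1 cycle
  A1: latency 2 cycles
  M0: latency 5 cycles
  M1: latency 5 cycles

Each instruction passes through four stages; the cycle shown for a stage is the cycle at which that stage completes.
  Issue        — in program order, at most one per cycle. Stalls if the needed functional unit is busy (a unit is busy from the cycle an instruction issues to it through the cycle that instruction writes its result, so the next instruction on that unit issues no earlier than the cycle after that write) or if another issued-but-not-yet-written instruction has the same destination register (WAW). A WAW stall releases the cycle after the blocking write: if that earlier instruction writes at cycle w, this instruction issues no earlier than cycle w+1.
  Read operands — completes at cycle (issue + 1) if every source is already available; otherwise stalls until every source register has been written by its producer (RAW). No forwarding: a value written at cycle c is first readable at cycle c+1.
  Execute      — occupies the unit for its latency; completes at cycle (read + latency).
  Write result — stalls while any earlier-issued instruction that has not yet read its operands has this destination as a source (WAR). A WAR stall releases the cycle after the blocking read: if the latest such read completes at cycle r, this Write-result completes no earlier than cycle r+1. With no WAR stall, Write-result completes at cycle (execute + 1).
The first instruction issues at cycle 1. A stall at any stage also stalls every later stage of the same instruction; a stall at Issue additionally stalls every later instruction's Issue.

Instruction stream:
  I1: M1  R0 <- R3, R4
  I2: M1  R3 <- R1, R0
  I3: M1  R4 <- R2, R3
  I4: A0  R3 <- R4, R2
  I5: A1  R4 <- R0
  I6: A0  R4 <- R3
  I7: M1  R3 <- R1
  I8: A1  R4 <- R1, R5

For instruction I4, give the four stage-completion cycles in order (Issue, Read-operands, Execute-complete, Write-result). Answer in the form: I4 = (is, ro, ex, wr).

I1  is:1  ro:2  ex:7  wr:8
I2  is:9  ro:10  ex:15  wr:16  — struct: M1 busy until I1 writes@8
I3  is:17  ro:18  ex:23  wr:24  — struct: M1 busy until I2 writes@16
I4  is:18  ro:25  ex:26  wr:27  — RAW R4: wait I3 write@24
I5  is:25  ro:26  ex:28  wr:29  — WAW R4: wait I3 write@24
I6  is:30  ro:31  ex:32  wr:33  — WAW R4: wait I5 write@29
I7  is:31  ro:32  ex:37  wr:38
I8  is:34  ro:35  ex:37  wr:38  — WAW R4: wait I6 write@33

I4 = (18, 25, 26, 27)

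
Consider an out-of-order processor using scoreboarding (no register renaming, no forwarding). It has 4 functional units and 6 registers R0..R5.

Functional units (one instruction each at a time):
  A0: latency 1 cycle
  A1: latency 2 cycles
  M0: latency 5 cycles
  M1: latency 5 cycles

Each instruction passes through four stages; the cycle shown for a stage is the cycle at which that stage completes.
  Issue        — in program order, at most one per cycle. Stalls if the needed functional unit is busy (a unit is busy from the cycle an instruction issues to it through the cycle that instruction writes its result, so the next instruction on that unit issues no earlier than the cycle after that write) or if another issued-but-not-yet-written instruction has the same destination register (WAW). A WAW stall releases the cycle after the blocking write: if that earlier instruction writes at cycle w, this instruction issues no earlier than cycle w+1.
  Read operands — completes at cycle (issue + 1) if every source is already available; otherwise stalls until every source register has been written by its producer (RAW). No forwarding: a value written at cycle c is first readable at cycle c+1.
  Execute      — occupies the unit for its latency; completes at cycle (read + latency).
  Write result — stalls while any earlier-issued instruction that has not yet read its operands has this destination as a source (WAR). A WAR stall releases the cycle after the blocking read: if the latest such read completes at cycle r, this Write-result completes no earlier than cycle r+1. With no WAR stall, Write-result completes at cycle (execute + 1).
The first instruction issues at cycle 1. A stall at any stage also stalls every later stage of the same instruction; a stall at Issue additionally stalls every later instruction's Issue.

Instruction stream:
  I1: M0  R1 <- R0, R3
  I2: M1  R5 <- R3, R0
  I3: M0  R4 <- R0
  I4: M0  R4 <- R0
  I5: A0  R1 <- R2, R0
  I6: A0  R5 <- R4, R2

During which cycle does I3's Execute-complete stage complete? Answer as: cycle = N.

cycle 1: issue I1 (M0)
cycle 2: I1 read-ops; issue I2 (M1)
cycle 3: I2 read-ops
cycle 7: I1 finished on M0
cycle 8: I1→R1; I2 finished on M1
cycle 9: I2→R5; issue I3 (M0)
cycle 10: I3 read-ops
cycle 15: I3 finished on M0
cycle 16: I3→R4
cycle 17: issue I4 (M0)
cycle 18: I4 read-ops; issue I5 (A0)
cycle 19: I5 read-ops
cycle 20: I5 finished on A0
cycle 21: I5→R1
cycle 22: issue I6 (A0)
cycle 23: I4 finished on M0
cycle 24: I4→R4
cycle 25: I6 read-ops
cycle 26: I6 finished on A0
cycle 27: I6→R5

cycle = 15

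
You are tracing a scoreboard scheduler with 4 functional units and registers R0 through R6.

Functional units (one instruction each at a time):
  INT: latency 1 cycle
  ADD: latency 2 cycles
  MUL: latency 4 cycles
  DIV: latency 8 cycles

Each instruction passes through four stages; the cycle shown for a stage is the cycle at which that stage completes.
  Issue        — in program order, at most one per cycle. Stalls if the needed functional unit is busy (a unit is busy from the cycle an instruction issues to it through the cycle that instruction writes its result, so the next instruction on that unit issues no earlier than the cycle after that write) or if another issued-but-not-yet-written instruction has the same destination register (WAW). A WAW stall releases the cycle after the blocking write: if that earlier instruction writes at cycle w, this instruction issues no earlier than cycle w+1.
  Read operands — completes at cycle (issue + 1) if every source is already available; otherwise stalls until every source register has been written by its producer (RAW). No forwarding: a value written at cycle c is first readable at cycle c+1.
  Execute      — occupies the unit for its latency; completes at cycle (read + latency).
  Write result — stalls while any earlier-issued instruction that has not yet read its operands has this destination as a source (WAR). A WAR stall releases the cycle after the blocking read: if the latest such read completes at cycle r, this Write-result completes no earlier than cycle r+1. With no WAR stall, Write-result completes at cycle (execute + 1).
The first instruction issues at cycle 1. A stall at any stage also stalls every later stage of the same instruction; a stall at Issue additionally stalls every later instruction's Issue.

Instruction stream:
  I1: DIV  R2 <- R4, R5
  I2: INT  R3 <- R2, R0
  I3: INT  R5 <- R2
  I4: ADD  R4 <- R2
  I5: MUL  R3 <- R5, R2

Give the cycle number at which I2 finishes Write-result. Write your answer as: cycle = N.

cycle = 14

t=1  I1 dispatched to DIV
t=2  I1 operands ready, I2 dispatched to INT
t=10  I1 complete
t=11  R2←I1
t=12  I2 operands ready
t=13  I2 complete
t=14  R3←I2
t=15  I3 dispatched to INT
t=16  I3 operands ready, I4 dispatched to ADD
t=17  I3 complete, I4 operands ready, I5 dispatched to MUL
t=18  R5←I3
t=19  I4 complete, I5 operands ready
t=20  R4←I4
t=23  I5 complete
t=24  R3←I5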